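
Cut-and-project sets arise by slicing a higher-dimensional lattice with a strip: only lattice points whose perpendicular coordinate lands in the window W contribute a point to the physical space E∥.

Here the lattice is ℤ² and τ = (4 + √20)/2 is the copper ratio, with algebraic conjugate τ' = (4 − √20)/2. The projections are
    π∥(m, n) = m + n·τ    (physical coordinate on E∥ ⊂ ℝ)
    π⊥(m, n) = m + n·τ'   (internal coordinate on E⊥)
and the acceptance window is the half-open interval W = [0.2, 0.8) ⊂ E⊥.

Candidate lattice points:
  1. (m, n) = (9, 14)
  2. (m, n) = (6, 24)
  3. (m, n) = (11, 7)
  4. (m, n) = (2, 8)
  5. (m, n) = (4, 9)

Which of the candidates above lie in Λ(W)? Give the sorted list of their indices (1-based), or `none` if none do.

Numerically τ ≈ 4.236068 and τ' = −1/τ ≈ -0.236068.
candidate 1: (m,n)=(9,14) → π∥ = 9+14·τ ≈ 68.304952, π⊥ = 9+14·τ' ≈ 5.695048 ∉ [0.2, 0.8) ⇒ out
candidate 2: (m,n)=(6,24) → π∥ = 6+24·τ ≈ 107.665631, π⊥ = 6+24·τ' ≈ 0.334369 ∈ [0.2, 0.8) ⇒ IN Λ
candidate 3: (m,n)=(11,7) → π∥ = 11+7·τ ≈ 40.652476, π⊥ = 11+7·τ' ≈ 9.347524 ∉ [0.2, 0.8) ⇒ out
candidate 4: (m,n)=(2,8) → π∥ = 2+8·τ ≈ 35.888544, π⊥ = 2+8·τ' ≈ 0.111456 ∉ [0.2, 0.8) ⇒ out
candidate 5: (m,n)=(4,9) → π∥ = 4+9·τ ≈ 42.124612, π⊥ = 4+9·τ' ≈ 1.875388 ∉ [0.2, 0.8) ⇒ out

2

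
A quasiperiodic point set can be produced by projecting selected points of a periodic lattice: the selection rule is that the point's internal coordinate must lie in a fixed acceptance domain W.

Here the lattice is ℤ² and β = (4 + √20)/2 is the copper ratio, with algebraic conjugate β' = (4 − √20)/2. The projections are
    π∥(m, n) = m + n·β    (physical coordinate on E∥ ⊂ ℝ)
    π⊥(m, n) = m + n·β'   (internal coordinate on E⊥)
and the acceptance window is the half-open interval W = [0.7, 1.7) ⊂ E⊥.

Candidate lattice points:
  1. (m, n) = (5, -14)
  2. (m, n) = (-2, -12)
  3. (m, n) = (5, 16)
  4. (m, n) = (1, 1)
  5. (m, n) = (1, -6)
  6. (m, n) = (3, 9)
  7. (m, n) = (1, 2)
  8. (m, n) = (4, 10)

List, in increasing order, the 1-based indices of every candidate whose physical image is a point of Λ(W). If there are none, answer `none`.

Compute β' = (4−√20)/2 = -0.236068, so π⊥(m,n) = m -0.236068·n.
candidate 1: (m,n)=(5,-14) → π∥ = 5-14·β ≈ -54.304952, π⊥ = 5-14·β' ≈ 8.304952 ∉ [0.7, 1.7) ⇒ out
candidate 2: (m,n)=(-2,-12) → π∥ = -2-12·β ≈ -52.832816, π⊥ = -2-12·β' ≈ 0.832816 ∈ [0.7, 1.7) ⇒ IN Λ
candidate 3: (m,n)=(5,16) → π∥ = 5+16·β ≈ 72.777088, π⊥ = 5+16·β' ≈ 1.222912 ∈ [0.7, 1.7) ⇒ IN Λ
candidate 4: (m,n)=(1,1) → π∥ = 1+1·β ≈ 5.236068, π⊥ = 1+1·β' ≈ 0.763932 ∈ [0.7, 1.7) ⇒ IN Λ
candidate 5: (m,n)=(1,-6) → π∥ = 1-6·β ≈ -24.416408, π⊥ = 1-6·β' ≈ 2.416408 ∉ [0.7, 1.7) ⇒ out
candidate 6: (m,n)=(3,9) → π∥ = 3+9·β ≈ 41.124612, π⊥ = 3+9·β' ≈ 0.875388 ∈ [0.7, 1.7) ⇒ IN Λ
candidate 7: (m,n)=(1,2) → π∥ = 1+2·β ≈ 9.472136, π⊥ = 1+2·β' ≈ 0.527864 ∉ [0.7, 1.7) ⇒ out
candidate 8: (m,n)=(4,10) → π∥ = 4+10·β ≈ 46.360680, π⊥ = 4+10·β' ≈ 1.639320 ∈ [0.7, 1.7) ⇒ IN Λ

2, 3, 4, 6, 8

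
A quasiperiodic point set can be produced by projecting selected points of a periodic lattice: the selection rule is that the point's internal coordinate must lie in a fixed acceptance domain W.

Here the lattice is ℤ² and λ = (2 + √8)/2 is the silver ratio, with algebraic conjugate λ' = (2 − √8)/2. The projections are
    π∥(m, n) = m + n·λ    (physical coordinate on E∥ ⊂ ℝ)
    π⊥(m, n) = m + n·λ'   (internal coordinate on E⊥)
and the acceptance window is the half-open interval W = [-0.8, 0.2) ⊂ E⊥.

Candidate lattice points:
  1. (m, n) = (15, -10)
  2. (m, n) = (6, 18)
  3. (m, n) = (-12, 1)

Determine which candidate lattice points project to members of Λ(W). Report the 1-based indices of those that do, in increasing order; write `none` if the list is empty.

none

λ' = (2−√8)/2 ≈ -0.414214.
[1] lift (15,-10): star map gives 19.142136; window check -0.8 ≤ 19.142136 < 0.2 is false → out
[2] lift (6,18): star map gives -1.455844; window check -0.8 ≤ -1.455844 < 0.2 is false → out
[3] lift (-12,1): star map gives -12.414214; window check -0.8 ≤ -12.414214 < 0.2 is false → out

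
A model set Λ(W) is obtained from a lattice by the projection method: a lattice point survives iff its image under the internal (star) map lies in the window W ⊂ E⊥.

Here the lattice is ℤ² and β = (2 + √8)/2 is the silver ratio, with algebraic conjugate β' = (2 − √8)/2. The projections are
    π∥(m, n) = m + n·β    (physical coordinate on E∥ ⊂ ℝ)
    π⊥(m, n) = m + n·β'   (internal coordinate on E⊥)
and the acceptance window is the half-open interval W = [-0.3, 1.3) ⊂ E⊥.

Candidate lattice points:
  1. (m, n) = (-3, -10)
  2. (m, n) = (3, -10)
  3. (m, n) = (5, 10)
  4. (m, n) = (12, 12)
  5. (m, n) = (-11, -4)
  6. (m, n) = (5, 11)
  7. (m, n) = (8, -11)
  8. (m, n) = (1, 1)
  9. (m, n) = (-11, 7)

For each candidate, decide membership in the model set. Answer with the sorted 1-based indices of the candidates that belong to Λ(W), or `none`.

1, 3, 6, 8

β' = (2−√8)/2 ≈ -0.414214.
candidate 1: (m,n)=(-3,-10) → π∥ = -3-10·β ≈ -27.142136, π⊥ = -3-10·β' ≈ 1.142136 ∈ [-0.3, 1.3) ⇒ IN Λ
candidate 2: (m,n)=(3,-10) → π∥ = 3-10·β ≈ -21.142136, π⊥ = 3-10·β' ≈ 7.142136 ∉ [-0.3, 1.3) ⇒ out
candidate 3: (m,n)=(5,10) → π∥ = 5+10·β ≈ 29.142136, π⊥ = 5+10·β' ≈ 0.857864 ∈ [-0.3, 1.3) ⇒ IN Λ
candidate 4: (m,n)=(12,12) → π∥ = 12+12·β ≈ 40.970563, π⊥ = 12+12·β' ≈ 7.029437 ∉ [-0.3, 1.3) ⇒ out
candidate 5: (m,n)=(-11,-4) → π∥ = -11-4·β ≈ -20.656854, π⊥ = -11-4·β' ≈ -9.343146 ∉ [-0.3, 1.3) ⇒ out
candidate 6: (m,n)=(5,11) → π∥ = 5+11·β ≈ 31.556349, π⊥ = 5+11·β' ≈ 0.443651 ∈ [-0.3, 1.3) ⇒ IN Λ
candidate 7: (m,n)=(8,-11) → π∥ = 8-11·β ≈ -18.556349, π⊥ = 8-11·β' ≈ 12.556349 ∉ [-0.3, 1.3) ⇒ out
candidate 8: (m,n)=(1,1) → π∥ = 1+1·β ≈ 3.414214, π⊥ = 1+1·β' ≈ 0.585786 ∈ [-0.3, 1.3) ⇒ IN Λ
candidate 9: (m,n)=(-11,7) → π∥ = -11+7·β ≈ 5.899495, π⊥ = -11+7·β' ≈ -13.899495 ∉ [-0.3, 1.3) ⇒ out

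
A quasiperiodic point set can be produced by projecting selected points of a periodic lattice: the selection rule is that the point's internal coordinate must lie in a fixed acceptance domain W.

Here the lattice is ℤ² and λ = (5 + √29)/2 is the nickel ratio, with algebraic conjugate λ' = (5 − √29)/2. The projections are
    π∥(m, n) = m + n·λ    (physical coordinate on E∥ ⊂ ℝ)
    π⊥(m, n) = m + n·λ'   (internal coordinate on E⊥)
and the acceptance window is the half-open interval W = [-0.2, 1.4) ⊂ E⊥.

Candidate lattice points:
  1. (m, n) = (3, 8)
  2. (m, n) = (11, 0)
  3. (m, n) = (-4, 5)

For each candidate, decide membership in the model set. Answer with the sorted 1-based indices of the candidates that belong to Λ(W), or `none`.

none

Compute λ' = (5−√29)/2 = -0.19258, so π⊥(m,n) = m -0.19258·n.
[1] lift (3,8): star map gives 1.45934; window check -0.2 ≤ 1.45934 < 1.4 is false → out
[2] lift (11,0): star map gives 11.00000; window check -0.2 ≤ 11.00000 < 1.4 is false → out
[3] lift (-4,5): star map gives -4.96291; window check -0.2 ≤ -4.96291 < 1.4 is false → out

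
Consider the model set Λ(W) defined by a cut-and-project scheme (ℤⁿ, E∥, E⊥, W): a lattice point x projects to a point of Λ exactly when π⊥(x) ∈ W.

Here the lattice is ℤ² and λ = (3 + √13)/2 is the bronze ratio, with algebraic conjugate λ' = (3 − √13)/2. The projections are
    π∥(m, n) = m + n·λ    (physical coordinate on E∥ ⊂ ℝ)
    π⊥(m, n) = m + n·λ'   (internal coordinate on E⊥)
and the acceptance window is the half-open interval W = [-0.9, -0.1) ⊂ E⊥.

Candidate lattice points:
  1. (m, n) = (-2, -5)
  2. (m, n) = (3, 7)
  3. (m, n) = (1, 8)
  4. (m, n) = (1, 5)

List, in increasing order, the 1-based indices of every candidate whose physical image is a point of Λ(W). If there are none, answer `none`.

λ' = (3−√13)/2 ≈ -0.302776.
[1] lift (-2,-5): star map gives -0.486122; window check -0.9 ≤ -0.486122 < -0.1 is true → IN Λ
[2] lift (3,7): star map gives 0.880571; window check -0.9 ≤ 0.880571 < -0.1 is false → out
[3] lift (1,8): star map gives -1.422205; window check -0.9 ≤ -1.422205 < -0.1 is false → out
[4] lift (1,5): star map gives -0.513878; window check -0.9 ≤ -0.513878 < -0.1 is true → IN Λ

1, 4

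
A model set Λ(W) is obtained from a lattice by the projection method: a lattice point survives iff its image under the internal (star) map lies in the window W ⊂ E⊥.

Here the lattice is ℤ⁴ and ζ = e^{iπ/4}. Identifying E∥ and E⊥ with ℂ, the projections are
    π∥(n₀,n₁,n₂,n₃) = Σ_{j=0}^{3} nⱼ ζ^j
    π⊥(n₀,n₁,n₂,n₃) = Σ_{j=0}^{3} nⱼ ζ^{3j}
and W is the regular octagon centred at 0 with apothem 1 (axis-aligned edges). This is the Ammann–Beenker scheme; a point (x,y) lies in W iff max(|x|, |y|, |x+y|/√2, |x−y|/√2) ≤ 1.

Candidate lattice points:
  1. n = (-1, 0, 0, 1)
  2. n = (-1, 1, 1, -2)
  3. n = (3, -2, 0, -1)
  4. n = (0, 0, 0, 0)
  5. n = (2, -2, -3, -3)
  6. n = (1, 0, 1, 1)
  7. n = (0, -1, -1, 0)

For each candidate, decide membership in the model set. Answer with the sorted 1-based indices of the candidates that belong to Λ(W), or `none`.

With ζ = e^{iπ/4} the internal vectors are ζ^0,ζ^3,ζ^6,ζ^9.
candidate 1: n = (-1, 0, 0, 1) → π⊥ ≈ (-0.29289, +0.70711); max(|x|,|y|,|x±y|/√2) = 0.70711 ≤ 1 ⇒ ∈ W
candidate 2: n = (-1, 1, 1, -2) → π⊥ ≈ (-3.12132, -1.70711); max(|x|,|y|,|x±y|/√2) = 3.41421 > 1 ⇒ ∉ W
candidate 3: n = (3, -2, 0, -1) → π⊥ ≈ (+3.70711, -2.12132); max(|x|,|y|,|x±y|/√2) = 4.12132 > 1 ⇒ ∉ W
candidate 4: n = (0, 0, 0, 0) → π⊥ ≈ (+0.00000, +0.00000); max(|x|,|y|,|x±y|/√2) = 0.00000 ≤ 1 ⇒ ∈ W
candidate 5: n = (2, -2, -3, -3) → π⊥ ≈ (+1.29289, -0.53553); max(|x|,|y|,|x±y|/√2) = 1.29289 > 1 ⇒ ∉ W
candidate 6: n = (1, 0, 1, 1) → π⊥ ≈ (+1.70711, -0.29289); max(|x|,|y|,|x±y|/√2) = 1.70711 > 1 ⇒ ∉ W
candidate 7: n = (0, -1, -1, 0) → π⊥ ≈ (+0.70711, +0.29289); max(|x|,|y|,|x±y|/√2) = 0.70711 ≤ 1 ⇒ ∈ W

1, 4, 7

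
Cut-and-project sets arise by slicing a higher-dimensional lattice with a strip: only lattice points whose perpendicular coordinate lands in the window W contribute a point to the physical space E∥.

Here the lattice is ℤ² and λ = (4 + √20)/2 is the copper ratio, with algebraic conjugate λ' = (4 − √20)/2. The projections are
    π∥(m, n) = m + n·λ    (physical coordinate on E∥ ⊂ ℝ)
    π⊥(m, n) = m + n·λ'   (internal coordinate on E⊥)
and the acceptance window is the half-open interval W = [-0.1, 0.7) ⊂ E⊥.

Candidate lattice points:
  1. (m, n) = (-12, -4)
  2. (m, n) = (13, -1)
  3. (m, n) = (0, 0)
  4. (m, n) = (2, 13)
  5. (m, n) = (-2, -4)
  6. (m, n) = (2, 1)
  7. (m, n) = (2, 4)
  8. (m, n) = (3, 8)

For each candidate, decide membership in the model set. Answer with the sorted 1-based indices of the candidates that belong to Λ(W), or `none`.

3

Compute λ' = (4−√20)/2 = -0.23607, so π⊥(m,n) = m -0.23607·n.
#1 (-12,-4): internal coord -12 + (-4)·λ' = -11.05573; -11.05573 ∉ [-0.1, 0.7) → out
#2 (13,-1): internal coord 13 + (-1)·λ' = +13.23607; +13.23607 ∉ [-0.1, 0.7) → out
#3 (0,0): internal coord 0 + (0)·λ' = +0.00000; +0.00000 ∈ [-0.1, 0.7) → IN Λ
#4 (2,13): internal coord 2 + (13)·λ' = -1.06888; -1.06888 ∉ [-0.1, 0.7) → out
#5 (-2,-4): internal coord -2 + (-4)·λ' = -1.05573; -1.05573 ∉ [-0.1, 0.7) → out
#6 (2,1): internal coord 2 + (1)·λ' = +1.76393; +1.76393 ∉ [-0.1, 0.7) → out
#7 (2,4): internal coord 2 + (4)·λ' = +1.05573; +1.05573 ∉ [-0.1, 0.7) → out
#8 (3,8): internal coord 3 + (8)·λ' = +1.11146; +1.11146 ∉ [-0.1, 0.7) → out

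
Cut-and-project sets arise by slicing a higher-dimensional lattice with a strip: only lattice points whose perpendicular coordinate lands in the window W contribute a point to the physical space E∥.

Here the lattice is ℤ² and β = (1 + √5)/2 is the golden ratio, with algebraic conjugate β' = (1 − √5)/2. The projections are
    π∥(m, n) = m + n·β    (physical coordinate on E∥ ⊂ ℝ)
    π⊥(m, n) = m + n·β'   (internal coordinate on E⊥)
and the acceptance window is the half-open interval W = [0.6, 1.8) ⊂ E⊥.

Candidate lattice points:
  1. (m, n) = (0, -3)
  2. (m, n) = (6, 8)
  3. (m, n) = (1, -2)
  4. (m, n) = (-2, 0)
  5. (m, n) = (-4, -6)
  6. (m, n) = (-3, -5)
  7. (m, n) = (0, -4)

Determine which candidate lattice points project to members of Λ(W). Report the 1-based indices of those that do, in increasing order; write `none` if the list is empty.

Compute β' = (1−√5)/2 = -0.6180, so π⊥(m,n) = m -0.6180·n.
candidate 1: (m,n)=(0,-3) → π∥ = 0-3·β ≈ -4.8541, π⊥ = 0-3·β' ≈ 1.8541 ∉ [0.6, 1.8) ⇒ out
candidate 2: (m,n)=(6,8) → π∥ = 6+8·β ≈ 18.9443, π⊥ = 6+8·β' ≈ 1.0557 ∈ [0.6, 1.8) ⇒ IN Λ
candidate 3: (m,n)=(1,-2) → π∥ = 1-2·β ≈ -2.2361, π⊥ = 1-2·β' ≈ 2.2361 ∉ [0.6, 1.8) ⇒ out
candidate 4: (m,n)=(-2,0) → π∥ = -2+0·β ≈ -2.0000, π⊥ = -2+0·β' ≈ -2.0000 ∉ [0.6, 1.8) ⇒ out
candidate 5: (m,n)=(-4,-6) → π∥ = -4-6·β ≈ -13.7082, π⊥ = -4-6·β' ≈ -0.2918 ∉ [0.6, 1.8) ⇒ out
candidate 6: (m,n)=(-3,-5) → π∥ = -3-5·β ≈ -11.0902, π⊥ = -3-5·β' ≈ 0.0902 ∉ [0.6, 1.8) ⇒ out
candidate 7: (m,n)=(0,-4) → π∥ = 0-4·β ≈ -6.4721, π⊥ = 0-4·β' ≈ 2.4721 ∉ [0.6, 1.8) ⇒ out

2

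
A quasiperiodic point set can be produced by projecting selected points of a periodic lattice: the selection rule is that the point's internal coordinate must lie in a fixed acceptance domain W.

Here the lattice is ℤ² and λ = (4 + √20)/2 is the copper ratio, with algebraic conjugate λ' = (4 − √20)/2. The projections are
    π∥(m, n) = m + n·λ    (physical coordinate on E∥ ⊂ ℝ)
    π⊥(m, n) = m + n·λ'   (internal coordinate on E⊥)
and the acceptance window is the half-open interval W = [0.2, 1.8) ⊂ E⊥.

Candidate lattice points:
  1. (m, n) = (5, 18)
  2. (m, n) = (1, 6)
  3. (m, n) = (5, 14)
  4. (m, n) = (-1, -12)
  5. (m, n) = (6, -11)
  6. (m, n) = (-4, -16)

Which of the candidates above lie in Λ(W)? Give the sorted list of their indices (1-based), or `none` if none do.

1, 3

Numerically λ ≈ 4.236068 and λ' = −1/λ ≈ -0.236068.
#1 (5,18): internal coord 5 + (18)·λ' = +0.750776; +0.750776 ∈ [0.2, 1.8) → IN Λ
#2 (1,6): internal coord 1 + (6)·λ' = -0.416408; -0.416408 ∉ [0.2, 1.8) → out
#3 (5,14): internal coord 5 + (14)·λ' = +1.695048; +1.695048 ∈ [0.2, 1.8) → IN Λ
#4 (-1,-12): internal coord -1 + (-12)·λ' = +1.832816; +1.832816 ∉ [0.2, 1.8) → out
#5 (6,-11): internal coord 6 + (-11)·λ' = +8.596748; +8.596748 ∉ [0.2, 1.8) → out
#6 (-4,-16): internal coord -4 + (-16)·λ' = -0.222912; -0.222912 ∉ [0.2, 1.8) → out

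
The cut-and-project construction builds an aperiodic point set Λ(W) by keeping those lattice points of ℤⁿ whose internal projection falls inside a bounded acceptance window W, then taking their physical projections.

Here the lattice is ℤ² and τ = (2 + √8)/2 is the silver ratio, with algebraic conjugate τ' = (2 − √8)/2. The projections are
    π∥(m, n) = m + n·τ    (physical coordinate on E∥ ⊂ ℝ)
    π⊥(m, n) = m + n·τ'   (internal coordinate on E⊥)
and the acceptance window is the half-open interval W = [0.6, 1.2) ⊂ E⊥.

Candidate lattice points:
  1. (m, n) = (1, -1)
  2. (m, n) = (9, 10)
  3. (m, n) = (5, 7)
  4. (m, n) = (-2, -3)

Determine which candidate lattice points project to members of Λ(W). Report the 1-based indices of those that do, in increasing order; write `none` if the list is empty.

none

Compute τ' = (2−√8)/2 = -0.4142, so π⊥(m,n) = m -0.4142·n.
candidate 1: (m,n)=(1,-1) → π∥ = 1-1·τ ≈ -1.4142, π⊥ = 1-1·τ' ≈ 1.4142 ∉ [0.6, 1.2) ⇒ out
candidate 2: (m,n)=(9,10) → π∥ = 9+10·τ ≈ 33.1421, π⊥ = 9+10·τ' ≈ 4.8579 ∉ [0.6, 1.2) ⇒ out
candidate 3: (m,n)=(5,7) → π∥ = 5+7·τ ≈ 21.8995, π⊥ = 5+7·τ' ≈ 2.1005 ∉ [0.6, 1.2) ⇒ out
candidate 4: (m,n)=(-2,-3) → π∥ = -2-3·τ ≈ -9.2426, π⊥ = -2-3·τ' ≈ -0.7574 ∉ [0.6, 1.2) ⇒ out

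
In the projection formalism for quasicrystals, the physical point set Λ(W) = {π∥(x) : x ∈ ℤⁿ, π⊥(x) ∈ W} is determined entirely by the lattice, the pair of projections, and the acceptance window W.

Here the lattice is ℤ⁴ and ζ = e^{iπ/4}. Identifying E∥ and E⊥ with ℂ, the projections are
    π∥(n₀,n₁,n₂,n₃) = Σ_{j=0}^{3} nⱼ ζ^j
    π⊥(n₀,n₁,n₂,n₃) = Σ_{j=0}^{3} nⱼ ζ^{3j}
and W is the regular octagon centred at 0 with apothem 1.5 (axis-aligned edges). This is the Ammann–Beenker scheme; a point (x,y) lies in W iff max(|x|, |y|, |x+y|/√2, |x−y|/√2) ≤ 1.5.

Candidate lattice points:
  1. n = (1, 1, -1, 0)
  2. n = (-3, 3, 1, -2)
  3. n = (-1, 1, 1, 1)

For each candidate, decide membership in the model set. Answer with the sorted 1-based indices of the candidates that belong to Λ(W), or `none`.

3

Internal map: ζ^{3j} for j=0..3 gives (1,0), (−√2/2,√2/2), (0,−1), (√2/2,√2/2).
candidate 1: n = (1, 1, -1, 0) → π⊥ ≈ (+0.29289, +1.70711); max(|x|,|y|,|x±y|/√2) = 1.70711 > 1.5 ⇒ ∉ W
candidate 2: n = (-3, 3, 1, -2) → π⊥ ≈ (-6.53553, -0.29289); max(|x|,|y|,|x±y|/√2) = 6.53553 > 1.5 ⇒ ∉ W
candidate 3: n = (-1, 1, 1, 1) → π⊥ ≈ (-1.00000, +0.41421); max(|x|,|y|,|x±y|/√2) = 1.00000 ≤ 1.5 ⇒ ∈ W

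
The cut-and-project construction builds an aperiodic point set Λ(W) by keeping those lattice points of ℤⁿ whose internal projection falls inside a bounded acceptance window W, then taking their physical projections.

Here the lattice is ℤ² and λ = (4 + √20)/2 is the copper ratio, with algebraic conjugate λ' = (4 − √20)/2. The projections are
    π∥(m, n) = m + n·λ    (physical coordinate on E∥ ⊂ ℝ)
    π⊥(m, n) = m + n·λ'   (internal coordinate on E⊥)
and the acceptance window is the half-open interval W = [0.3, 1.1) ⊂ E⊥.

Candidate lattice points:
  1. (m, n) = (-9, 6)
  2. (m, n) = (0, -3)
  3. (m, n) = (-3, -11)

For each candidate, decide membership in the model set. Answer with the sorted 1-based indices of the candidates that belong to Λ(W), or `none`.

Compute λ' = (4−√20)/2 = -0.23607, so π⊥(m,n) = m -0.23607·n.
[1] lift (-9,6): star map gives -10.41641; window check 0.3 ≤ -10.41641 < 1.1 is false → out
[2] lift (0,-3): star map gives 0.70820; window check 0.3 ≤ 0.70820 < 1.1 is true → IN Λ
[3] lift (-3,-11): star map gives -0.40325; window check 0.3 ≤ -0.40325 < 1.1 is false → out

2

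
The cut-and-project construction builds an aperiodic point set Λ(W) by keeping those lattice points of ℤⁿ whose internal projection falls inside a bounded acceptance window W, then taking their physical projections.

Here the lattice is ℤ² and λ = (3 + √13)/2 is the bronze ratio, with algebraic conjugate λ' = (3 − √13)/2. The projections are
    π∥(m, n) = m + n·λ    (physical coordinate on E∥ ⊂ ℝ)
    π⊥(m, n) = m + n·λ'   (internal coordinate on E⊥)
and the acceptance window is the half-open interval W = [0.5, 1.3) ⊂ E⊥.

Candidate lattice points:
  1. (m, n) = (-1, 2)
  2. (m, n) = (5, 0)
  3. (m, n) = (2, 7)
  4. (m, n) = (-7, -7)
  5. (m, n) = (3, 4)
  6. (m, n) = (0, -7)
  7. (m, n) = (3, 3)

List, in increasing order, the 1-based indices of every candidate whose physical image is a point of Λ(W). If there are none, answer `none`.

none

Numerically λ ≈ 3.302776 and λ' = −1/λ ≈ -0.302776.
[1] lift (-1,2): star map gives -1.605551; window check 0.5 ≤ -1.605551 < 1.3 is false → out
[2] lift (5,0): star map gives 5.000000; window check 0.5 ≤ 5.000000 < 1.3 is false → out
[3] lift (2,7): star map gives -0.119429; window check 0.5 ≤ -0.119429 < 1.3 is false → out
[4] lift (-7,-7): star map gives -4.880571; window check 0.5 ≤ -4.880571 < 1.3 is false → out
[5] lift (3,4): star map gives 1.788897; window check 0.5 ≤ 1.788897 < 1.3 is false → out
[6] lift (0,-7): star map gives 2.119429; window check 0.5 ≤ 2.119429 < 1.3 is false → out
[7] lift (3,3): star map gives 2.091673; window check 0.5 ≤ 2.091673 < 1.3 is false → out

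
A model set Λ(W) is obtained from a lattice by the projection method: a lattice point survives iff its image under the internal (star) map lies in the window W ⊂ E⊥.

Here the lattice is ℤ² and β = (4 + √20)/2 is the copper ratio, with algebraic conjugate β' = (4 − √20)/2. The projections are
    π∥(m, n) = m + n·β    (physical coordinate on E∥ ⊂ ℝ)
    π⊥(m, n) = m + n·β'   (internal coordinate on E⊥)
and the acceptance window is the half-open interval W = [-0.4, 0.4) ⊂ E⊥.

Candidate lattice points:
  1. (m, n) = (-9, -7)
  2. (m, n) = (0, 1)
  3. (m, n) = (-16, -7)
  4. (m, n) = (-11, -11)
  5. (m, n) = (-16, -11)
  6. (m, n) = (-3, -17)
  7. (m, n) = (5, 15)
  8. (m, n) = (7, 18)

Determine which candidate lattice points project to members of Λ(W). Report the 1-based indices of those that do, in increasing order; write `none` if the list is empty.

2

Numerically β ≈ 4.23607 and β' = −1/β ≈ -0.23607.
candidate 1: (m,n)=(-9,-7) → π∥ = -9-7·β ≈ -38.65248, π⊥ = -9-7·β' ≈ -7.34752 ∉ [-0.4, 0.4) ⇒ out
candidate 2: (m,n)=(0,1) → π∥ = 0+1·β ≈ 4.23607, π⊥ = 0+1·β' ≈ -0.23607 ∈ [-0.4, 0.4) ⇒ IN Λ
candidate 3: (m,n)=(-16,-7) → π∥ = -16-7·β ≈ -45.65248, π⊥ = -16-7·β' ≈ -14.34752 ∉ [-0.4, 0.4) ⇒ out
candidate 4: (m,n)=(-11,-11) → π∥ = -11-11·β ≈ -57.59675, π⊥ = -11-11·β' ≈ -8.40325 ∉ [-0.4, 0.4) ⇒ out
candidate 5: (m,n)=(-16,-11) → π∥ = -16-11·β ≈ -62.59675, π⊥ = -16-11·β' ≈ -13.40325 ∉ [-0.4, 0.4) ⇒ out
candidate 6: (m,n)=(-3,-17) → π∥ = -3-17·β ≈ -75.01316, π⊥ = -3-17·β' ≈ 1.01316 ∉ [-0.4, 0.4) ⇒ out
candidate 7: (m,n)=(5,15) → π∥ = 5+15·β ≈ 68.54102, π⊥ = 5+15·β' ≈ 1.45898 ∉ [-0.4, 0.4) ⇒ out
candidate 8: (m,n)=(7,18) → π∥ = 7+18·β ≈ 83.24922, π⊥ = 7+18·β' ≈ 2.75078 ∉ [-0.4, 0.4) ⇒ out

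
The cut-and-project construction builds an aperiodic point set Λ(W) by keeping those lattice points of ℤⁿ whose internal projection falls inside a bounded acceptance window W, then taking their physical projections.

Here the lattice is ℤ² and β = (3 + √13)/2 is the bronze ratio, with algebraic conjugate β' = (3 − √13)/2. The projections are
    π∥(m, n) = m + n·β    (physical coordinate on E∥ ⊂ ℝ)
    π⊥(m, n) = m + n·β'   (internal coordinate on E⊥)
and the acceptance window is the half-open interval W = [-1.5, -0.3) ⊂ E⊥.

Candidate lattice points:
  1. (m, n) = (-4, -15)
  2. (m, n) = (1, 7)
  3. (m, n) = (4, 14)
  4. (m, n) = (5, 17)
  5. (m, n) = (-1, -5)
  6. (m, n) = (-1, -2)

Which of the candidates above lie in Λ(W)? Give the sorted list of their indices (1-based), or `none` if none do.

2, 6

β' = (3−√13)/2 ≈ -0.30278.
candidate 1: (m,n)=(-4,-15) → π∥ = -4-15·β ≈ -53.54163, π⊥ = -4-15·β' ≈ 0.54163 ∉ [-1.5, -0.3) ⇒ out
candidate 2: (m,n)=(1,7) → π∥ = 1+7·β ≈ 24.11943, π⊥ = 1+7·β' ≈ -1.11943 ∈ [-1.5, -0.3) ⇒ IN Λ
candidate 3: (m,n)=(4,14) → π∥ = 4+14·β ≈ 50.23886, π⊥ = 4+14·β' ≈ -0.23886 ∉ [-1.5, -0.3) ⇒ out
candidate 4: (m,n)=(5,17) → π∥ = 5+17·β ≈ 61.14719, π⊥ = 5+17·β' ≈ -0.14719 ∉ [-1.5, -0.3) ⇒ out
candidate 5: (m,n)=(-1,-5) → π∥ = -1-5·β ≈ -17.51388, π⊥ = -1-5·β' ≈ 0.51388 ∉ [-1.5, -0.3) ⇒ out
candidate 6: (m,n)=(-1,-2) → π∥ = -1-2·β ≈ -7.60555, π⊥ = -1-2·β' ≈ -0.39445 ∈ [-1.5, -0.3) ⇒ IN Λ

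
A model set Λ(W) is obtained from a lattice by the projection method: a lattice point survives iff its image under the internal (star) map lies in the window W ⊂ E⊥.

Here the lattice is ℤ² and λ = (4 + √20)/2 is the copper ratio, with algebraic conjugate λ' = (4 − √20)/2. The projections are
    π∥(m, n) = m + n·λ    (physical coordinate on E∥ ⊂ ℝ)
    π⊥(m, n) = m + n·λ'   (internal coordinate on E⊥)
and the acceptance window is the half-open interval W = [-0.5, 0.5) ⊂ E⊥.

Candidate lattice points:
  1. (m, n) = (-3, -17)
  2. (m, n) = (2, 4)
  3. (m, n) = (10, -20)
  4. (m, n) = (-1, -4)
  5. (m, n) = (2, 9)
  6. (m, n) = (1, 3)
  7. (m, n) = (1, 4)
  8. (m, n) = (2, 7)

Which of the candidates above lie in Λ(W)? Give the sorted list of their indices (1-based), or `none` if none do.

Compute λ' = (4−√20)/2 = -0.23607, so π⊥(m,n) = m -0.23607·n.
candidate 1: (m,n)=(-3,-17) → π∥ = -3-17·λ ≈ -75.01316, π⊥ = -3-17·λ' ≈ 1.01316 ∉ [-0.5, 0.5) ⇒ out
candidate 2: (m,n)=(2,4) → π∥ = 2+4·λ ≈ 18.94427, π⊥ = 2+4·λ' ≈ 1.05573 ∉ [-0.5, 0.5) ⇒ out
candidate 3: (m,n)=(10,-20) → π∥ = 10-20·λ ≈ -74.72136, π⊥ = 10-20·λ' ≈ 14.72136 ∉ [-0.5, 0.5) ⇒ out
candidate 4: (m,n)=(-1,-4) → π∥ = -1-4·λ ≈ -17.94427, π⊥ = -1-4·λ' ≈ -0.05573 ∈ [-0.5, 0.5) ⇒ IN Λ
candidate 5: (m,n)=(2,9) → π∥ = 2+9·λ ≈ 40.12461, π⊥ = 2+9·λ' ≈ -0.12461 ∈ [-0.5, 0.5) ⇒ IN Λ
candidate 6: (m,n)=(1,3) → π∥ = 1+3·λ ≈ 13.70820, π⊥ = 1+3·λ' ≈ 0.29180 ∈ [-0.5, 0.5) ⇒ IN Λ
candidate 7: (m,n)=(1,4) → π∥ = 1+4·λ ≈ 17.94427, π⊥ = 1+4·λ' ≈ 0.05573 ∈ [-0.5, 0.5) ⇒ IN Λ
candidate 8: (m,n)=(2,7) → π∥ = 2+7·λ ≈ 31.65248, π⊥ = 2+7·λ' ≈ 0.34752 ∈ [-0.5, 0.5) ⇒ IN Λ

4, 5, 6, 7, 8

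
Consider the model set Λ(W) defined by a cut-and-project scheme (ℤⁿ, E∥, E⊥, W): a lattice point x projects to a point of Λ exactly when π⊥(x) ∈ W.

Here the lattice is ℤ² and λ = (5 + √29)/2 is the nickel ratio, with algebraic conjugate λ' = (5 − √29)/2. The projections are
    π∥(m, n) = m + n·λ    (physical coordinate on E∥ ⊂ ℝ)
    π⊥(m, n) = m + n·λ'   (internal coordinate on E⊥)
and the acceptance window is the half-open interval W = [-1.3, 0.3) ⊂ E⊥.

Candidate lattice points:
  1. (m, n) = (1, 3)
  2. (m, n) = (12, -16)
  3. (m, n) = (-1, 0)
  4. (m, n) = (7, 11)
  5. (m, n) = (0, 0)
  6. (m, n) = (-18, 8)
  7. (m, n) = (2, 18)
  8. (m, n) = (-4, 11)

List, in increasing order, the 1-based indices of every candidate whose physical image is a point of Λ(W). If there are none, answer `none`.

3, 5

Compute λ' = (5−√29)/2 = -0.192582, so π⊥(m,n) = m -0.192582·n.
[1] lift (1,3): star map gives 0.422253; window check -1.3 ≤ 0.422253 < 0.3 is false → out
[2] lift (12,-16): star map gives 15.081318; window check -1.3 ≤ 15.081318 < 0.3 is false → out
[3] lift (-1,0): star map gives -1.000000; window check -1.3 ≤ -1.000000 < 0.3 is true → IN Λ
[4] lift (7,11): star map gives 4.881594; window check -1.3 ≤ 4.881594 < 0.3 is false → out
[5] lift (0,0): star map gives 0.000000; window check -1.3 ≤ 0.000000 < 0.3 is true → IN Λ
[6] lift (-18,8): star map gives -19.540659; window check -1.3 ≤ -19.540659 < 0.3 is false → out
[7] lift (2,18): star map gives -1.466483; window check -1.3 ≤ -1.466483 < 0.3 is false → out
[8] lift (-4,11): star map gives -6.118406; window check -1.3 ≤ -6.118406 < 0.3 is false → out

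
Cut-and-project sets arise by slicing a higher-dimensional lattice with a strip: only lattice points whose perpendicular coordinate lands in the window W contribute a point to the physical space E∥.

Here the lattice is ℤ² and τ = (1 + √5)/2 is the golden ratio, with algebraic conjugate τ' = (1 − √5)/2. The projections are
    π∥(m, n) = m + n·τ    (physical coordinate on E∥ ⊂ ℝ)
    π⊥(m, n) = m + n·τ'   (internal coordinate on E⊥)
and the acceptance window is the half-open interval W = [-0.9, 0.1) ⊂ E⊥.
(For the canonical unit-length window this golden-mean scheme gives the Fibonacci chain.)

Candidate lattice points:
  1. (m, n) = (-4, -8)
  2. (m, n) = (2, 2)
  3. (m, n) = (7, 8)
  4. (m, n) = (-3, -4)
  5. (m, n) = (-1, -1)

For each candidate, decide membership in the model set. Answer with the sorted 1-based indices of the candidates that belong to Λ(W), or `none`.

τ' = (1−√5)/2 ≈ -0.6180.
candidate 1: (m,n)=(-4,-8) → π∥ = -4-8·τ ≈ -16.9443, π⊥ = -4-8·τ' ≈ 0.9443 ∉ [-0.9, 0.1) ⇒ out
candidate 2: (m,n)=(2,2) → π∥ = 2+2·τ ≈ 5.2361, π⊥ = 2+2·τ' ≈ 0.7639 ∉ [-0.9, 0.1) ⇒ out
candidate 3: (m,n)=(7,8) → π∥ = 7+8·τ ≈ 19.9443, π⊥ = 7+8·τ' ≈ 2.0557 ∉ [-0.9, 0.1) ⇒ out
candidate 4: (m,n)=(-3,-4) → π∥ = -3-4·τ ≈ -9.4721, π⊥ = -3-4·τ' ≈ -0.5279 ∈ [-0.9, 0.1) ⇒ IN Λ
candidate 5: (m,n)=(-1,-1) → π∥ = -1-1·τ ≈ -2.6180, π⊥ = -1-1·τ' ≈ -0.3820 ∈ [-0.9, 0.1) ⇒ IN Λ

4, 5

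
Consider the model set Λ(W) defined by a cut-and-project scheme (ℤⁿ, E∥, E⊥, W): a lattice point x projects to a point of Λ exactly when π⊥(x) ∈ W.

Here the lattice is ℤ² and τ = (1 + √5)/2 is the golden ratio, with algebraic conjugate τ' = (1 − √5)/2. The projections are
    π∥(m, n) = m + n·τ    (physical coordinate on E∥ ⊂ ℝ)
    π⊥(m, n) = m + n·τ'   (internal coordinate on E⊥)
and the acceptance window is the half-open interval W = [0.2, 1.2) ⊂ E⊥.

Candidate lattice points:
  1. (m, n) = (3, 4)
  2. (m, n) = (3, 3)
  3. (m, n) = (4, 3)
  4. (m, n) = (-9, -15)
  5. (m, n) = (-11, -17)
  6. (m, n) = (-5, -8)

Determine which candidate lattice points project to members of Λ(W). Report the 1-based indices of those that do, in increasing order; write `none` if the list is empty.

Compute τ' = (1−√5)/2 = -0.61803, so π⊥(m,n) = m -0.61803·n.
#1 (3,4): internal coord 3 + (4)·τ' = +0.52786; +0.52786 ∈ [0.2, 1.2) → IN Λ
#2 (3,3): internal coord 3 + (3)·τ' = +1.14590; +1.14590 ∈ [0.2, 1.2) → IN Λ
#3 (4,3): internal coord 4 + (3)·τ' = +2.14590; +2.14590 ∉ [0.2, 1.2) → out
#4 (-9,-15): internal coord -9 + (-15)·τ' = +0.27051; +0.27051 ∈ [0.2, 1.2) → IN Λ
#5 (-11,-17): internal coord -11 + (-17)·τ' = -0.49342; -0.49342 ∉ [0.2, 1.2) → out
#6 (-5,-8): internal coord -5 + (-8)·τ' = -0.05573; -0.05573 ∉ [0.2, 1.2) → out

1, 2, 4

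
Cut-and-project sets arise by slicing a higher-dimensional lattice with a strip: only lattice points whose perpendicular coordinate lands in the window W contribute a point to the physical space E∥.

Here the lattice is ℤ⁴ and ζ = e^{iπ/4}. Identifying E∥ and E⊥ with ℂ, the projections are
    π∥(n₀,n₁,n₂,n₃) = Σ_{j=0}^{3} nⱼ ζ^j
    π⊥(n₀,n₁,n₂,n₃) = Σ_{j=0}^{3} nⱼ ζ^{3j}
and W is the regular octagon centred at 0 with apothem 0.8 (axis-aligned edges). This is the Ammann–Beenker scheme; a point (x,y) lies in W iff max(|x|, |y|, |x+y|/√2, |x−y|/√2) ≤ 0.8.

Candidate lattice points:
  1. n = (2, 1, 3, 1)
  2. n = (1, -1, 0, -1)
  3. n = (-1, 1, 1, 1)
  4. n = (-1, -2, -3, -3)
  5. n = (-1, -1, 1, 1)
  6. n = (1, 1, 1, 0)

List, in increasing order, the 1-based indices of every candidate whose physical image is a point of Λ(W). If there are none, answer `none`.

π⊥(n) = n₀ + n₁ζ³ + n₂ζ⁶ + n₃ζ⁹ where ζ = e^{iπ/4}.
candidate 1: n = (2, 1, 3, 1) → π⊥ ≈ (+2.0000, -1.5858); max(|x|,|y|,|x±y|/√2) = 2.5355 > 0.8 ⇒ ∉ W
candidate 2: n = (1, -1, 0, -1) → π⊥ ≈ (+1.0000, -1.4142); max(|x|,|y|,|x±y|/√2) = 1.7071 > 0.8 ⇒ ∉ W
candidate 3: n = (-1, 1, 1, 1) → π⊥ ≈ (-1.0000, +0.4142); max(|x|,|y|,|x±y|/√2) = 1.0000 > 0.8 ⇒ ∉ W
candidate 4: n = (-1, -2, -3, -3) → π⊥ ≈ (-1.7071, -0.5355); max(|x|,|y|,|x±y|/√2) = 1.7071 > 0.8 ⇒ ∉ W
candidate 5: n = (-1, -1, 1, 1) → π⊥ ≈ (+0.4142, -1.0000); max(|x|,|y|,|x±y|/√2) = 1.0000 > 0.8 ⇒ ∉ W
candidate 6: n = (1, 1, 1, 0) → π⊥ ≈ (+0.2929, -0.2929); max(|x|,|y|,|x±y|/√2) = 0.4142 ≤ 0.8 ⇒ ∈ W

6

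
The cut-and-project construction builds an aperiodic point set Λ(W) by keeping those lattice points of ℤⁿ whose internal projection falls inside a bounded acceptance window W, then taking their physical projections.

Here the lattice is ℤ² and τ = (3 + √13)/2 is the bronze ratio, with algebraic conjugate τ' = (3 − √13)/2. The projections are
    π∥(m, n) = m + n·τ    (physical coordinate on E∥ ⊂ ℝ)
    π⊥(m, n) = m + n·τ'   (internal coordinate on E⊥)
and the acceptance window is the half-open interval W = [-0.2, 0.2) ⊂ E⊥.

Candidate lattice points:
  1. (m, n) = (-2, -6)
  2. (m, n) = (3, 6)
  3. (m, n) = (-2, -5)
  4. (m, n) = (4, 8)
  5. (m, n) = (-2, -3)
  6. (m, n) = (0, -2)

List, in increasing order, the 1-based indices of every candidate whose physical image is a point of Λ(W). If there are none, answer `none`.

Compute τ' = (3−√13)/2 = -0.302776, so π⊥(m,n) = m -0.302776·n.
[1] lift (-2,-6): star map gives -0.183346; window check -0.2 ≤ -0.183346 < 0.2 is true → IN Λ
[2] lift (3,6): star map gives 1.183346; window check -0.2 ≤ 1.183346 < 0.2 is false → out
[3] lift (-2,-5): star map gives -0.486122; window check -0.2 ≤ -0.486122 < 0.2 is false → out
[4] lift (4,8): star map gives 1.577795; window check -0.2 ≤ 1.577795 < 0.2 is false → out
[5] lift (-2,-3): star map gives -1.091673; window check -0.2 ≤ -1.091673 < 0.2 is false → out
[6] lift (0,-2): star map gives 0.605551; window check -0.2 ≤ 0.605551 < 0.2 is false → out

1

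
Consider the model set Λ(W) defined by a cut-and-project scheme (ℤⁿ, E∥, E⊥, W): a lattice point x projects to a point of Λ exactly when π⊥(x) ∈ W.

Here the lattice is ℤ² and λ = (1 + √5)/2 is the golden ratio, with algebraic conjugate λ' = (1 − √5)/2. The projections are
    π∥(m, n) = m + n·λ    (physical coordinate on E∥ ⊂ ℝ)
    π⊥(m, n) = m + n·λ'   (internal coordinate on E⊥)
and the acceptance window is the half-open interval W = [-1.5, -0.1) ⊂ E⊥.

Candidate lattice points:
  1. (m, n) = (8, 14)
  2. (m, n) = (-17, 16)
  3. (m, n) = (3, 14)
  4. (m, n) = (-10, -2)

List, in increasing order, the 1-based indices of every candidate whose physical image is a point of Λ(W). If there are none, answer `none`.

1

Numerically λ ≈ 1.6180 and λ' = −1/λ ≈ -0.6180.
#1 (8,14): internal coord 8 + (14)·λ' = -0.6525; -0.6525 ∈ [-1.5, -0.1) → IN Λ
#2 (-17,16): internal coord -17 + (16)·λ' = -26.8885; -26.8885 ∉ [-1.5, -0.1) → out
#3 (3,14): internal coord 3 + (14)·λ' = -5.6525; -5.6525 ∉ [-1.5, -0.1) → out
#4 (-10,-2): internal coord -10 + (-2)·λ' = -8.7639; -8.7639 ∉ [-1.5, -0.1) → out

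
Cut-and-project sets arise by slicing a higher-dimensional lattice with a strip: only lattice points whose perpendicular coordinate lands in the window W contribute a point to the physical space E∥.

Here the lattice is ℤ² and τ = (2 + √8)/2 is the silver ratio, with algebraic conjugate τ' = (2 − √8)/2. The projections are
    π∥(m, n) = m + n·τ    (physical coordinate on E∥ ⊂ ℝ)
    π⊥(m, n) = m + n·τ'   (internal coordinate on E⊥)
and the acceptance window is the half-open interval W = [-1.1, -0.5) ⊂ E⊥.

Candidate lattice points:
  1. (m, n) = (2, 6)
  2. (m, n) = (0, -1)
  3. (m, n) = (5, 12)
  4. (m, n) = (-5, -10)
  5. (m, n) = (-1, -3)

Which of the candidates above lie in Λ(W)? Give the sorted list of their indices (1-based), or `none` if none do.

τ' = (2−√8)/2 ≈ -0.41421.
candidate 1: (m,n)=(2,6) → π∥ = 2+6·τ ≈ 16.48528, π⊥ = 2+6·τ' ≈ -0.48528 ∉ [-1.1, -0.5) ⇒ out
candidate 2: (m,n)=(0,-1) → π∥ = 0-1·τ ≈ -2.41421, π⊥ = 0-1·τ' ≈ 0.41421 ∉ [-1.1, -0.5) ⇒ out
candidate 3: (m,n)=(5,12) → π∥ = 5+12·τ ≈ 33.97056, π⊥ = 5+12·τ' ≈ 0.02944 ∉ [-1.1, -0.5) ⇒ out
candidate 4: (m,n)=(-5,-10) → π∥ = -5-10·τ ≈ -29.14214, π⊥ = -5-10·τ' ≈ -0.85786 ∈ [-1.1, -0.5) ⇒ IN Λ
candidate 5: (m,n)=(-1,-3) → π∥ = -1-3·τ ≈ -8.24264, π⊥ = -1-3·τ' ≈ 0.24264 ∉ [-1.1, -0.5) ⇒ out

4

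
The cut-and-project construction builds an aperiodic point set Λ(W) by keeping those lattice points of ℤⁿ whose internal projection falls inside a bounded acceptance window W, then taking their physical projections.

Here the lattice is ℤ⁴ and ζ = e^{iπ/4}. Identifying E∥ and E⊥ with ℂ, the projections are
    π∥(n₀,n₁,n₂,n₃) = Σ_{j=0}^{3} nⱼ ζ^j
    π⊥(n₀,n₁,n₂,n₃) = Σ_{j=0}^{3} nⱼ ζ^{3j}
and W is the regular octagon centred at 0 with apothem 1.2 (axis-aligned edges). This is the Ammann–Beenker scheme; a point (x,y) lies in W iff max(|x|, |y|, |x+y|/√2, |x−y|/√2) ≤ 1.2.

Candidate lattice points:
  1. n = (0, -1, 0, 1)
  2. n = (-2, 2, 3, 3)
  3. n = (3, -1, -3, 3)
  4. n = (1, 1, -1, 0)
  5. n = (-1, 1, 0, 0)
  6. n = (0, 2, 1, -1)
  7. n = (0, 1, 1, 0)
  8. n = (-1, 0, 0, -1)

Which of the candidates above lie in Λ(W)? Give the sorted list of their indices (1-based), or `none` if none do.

With ζ = e^{iπ/4} the internal vectors are ζ^0,ζ^3,ζ^6,ζ^9.
#1 (0, -1, 0, 1): internal (1.41421, 0.00000); octagon support 1.41421 vs apothem 1.2 → ∉ W
#2 (-2, 2, 3, 3): internal (-1.29289, 0.53553); octagon support 1.29289 vs apothem 1.2 → ∉ W
#3 (3, -1, -3, 3): internal (5.82843, 4.41421); octagon support 7.24264 vs apothem 1.2 → ∉ W
#4 (1, 1, -1, 0): internal (0.29289, 1.70711); octagon support 1.70711 vs apothem 1.2 → ∉ W
#5 (-1, 1, 0, 0): internal (-1.70711, 0.70711); octagon support 1.70711 vs apothem 1.2 → ∉ W
#6 (0, 2, 1, -1): internal (-2.12132, -0.29289); octagon support 2.12132 vs apothem 1.2 → ∉ W
#7 (0, 1, 1, 0): internal (-0.70711, -0.29289); octagon support 0.70711 vs apothem 1.2 → ∈ W
#8 (-1, 0, 0, -1): internal (-1.70711, -0.70711); octagon support 1.70711 vs apothem 1.2 → ∉ W

7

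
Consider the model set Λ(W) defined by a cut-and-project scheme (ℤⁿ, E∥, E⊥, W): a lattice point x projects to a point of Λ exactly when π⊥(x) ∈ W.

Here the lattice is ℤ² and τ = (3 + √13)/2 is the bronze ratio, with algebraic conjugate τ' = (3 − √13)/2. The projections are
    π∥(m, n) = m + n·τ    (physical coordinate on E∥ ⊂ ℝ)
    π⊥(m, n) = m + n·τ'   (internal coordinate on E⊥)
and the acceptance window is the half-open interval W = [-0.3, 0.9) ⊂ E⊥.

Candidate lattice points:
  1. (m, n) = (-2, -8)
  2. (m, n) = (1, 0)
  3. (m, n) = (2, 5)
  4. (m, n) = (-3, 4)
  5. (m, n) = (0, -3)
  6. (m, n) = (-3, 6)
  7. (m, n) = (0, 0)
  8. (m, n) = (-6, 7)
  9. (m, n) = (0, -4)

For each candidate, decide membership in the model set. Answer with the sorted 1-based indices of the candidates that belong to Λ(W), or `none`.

τ' = (3−√13)/2 ≈ -0.3028.
candidate 1: (m,n)=(-2,-8) → π∥ = -2-8·τ ≈ -28.4222, π⊥ = -2-8·τ' ≈ 0.4222 ∈ [-0.3, 0.9) ⇒ IN Λ
candidate 2: (m,n)=(1,0) → π∥ = 1+0·τ ≈ 1.0000, π⊥ = 1+0·τ' ≈ 1.0000 ∉ [-0.3, 0.9) ⇒ out
candidate 3: (m,n)=(2,5) → π∥ = 2+5·τ ≈ 18.5139, π⊥ = 2+5·τ' ≈ 0.4861 ∈ [-0.3, 0.9) ⇒ IN Λ
candidate 4: (m,n)=(-3,4) → π∥ = -3+4·τ ≈ 10.2111, π⊥ = -3+4·τ' ≈ -4.2111 ∉ [-0.3, 0.9) ⇒ out
candidate 5: (m,n)=(0,-3) → π∥ = 0-3·τ ≈ -9.9083, π⊥ = 0-3·τ' ≈ 0.9083 ∉ [-0.3, 0.9) ⇒ out
candidate 6: (m,n)=(-3,6) → π∥ = -3+6·τ ≈ 16.8167, π⊥ = -3+6·τ' ≈ -4.8167 ∉ [-0.3, 0.9) ⇒ out
candidate 7: (m,n)=(0,0) → π∥ = 0+0·τ ≈ 0.0000, π⊥ = 0+0·τ' ≈ 0.0000 ∈ [-0.3, 0.9) ⇒ IN Λ
candidate 8: (m,n)=(-6,7) → π∥ = -6+7·τ ≈ 17.1194, π⊥ = -6+7·τ' ≈ -8.1194 ∉ [-0.3, 0.9) ⇒ out
candidate 9: (m,n)=(0,-4) → π∥ = 0-4·τ ≈ -13.2111, π⊥ = 0-4·τ' ≈ 1.2111 ∉ [-0.3, 0.9) ⇒ out

1, 3, 7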